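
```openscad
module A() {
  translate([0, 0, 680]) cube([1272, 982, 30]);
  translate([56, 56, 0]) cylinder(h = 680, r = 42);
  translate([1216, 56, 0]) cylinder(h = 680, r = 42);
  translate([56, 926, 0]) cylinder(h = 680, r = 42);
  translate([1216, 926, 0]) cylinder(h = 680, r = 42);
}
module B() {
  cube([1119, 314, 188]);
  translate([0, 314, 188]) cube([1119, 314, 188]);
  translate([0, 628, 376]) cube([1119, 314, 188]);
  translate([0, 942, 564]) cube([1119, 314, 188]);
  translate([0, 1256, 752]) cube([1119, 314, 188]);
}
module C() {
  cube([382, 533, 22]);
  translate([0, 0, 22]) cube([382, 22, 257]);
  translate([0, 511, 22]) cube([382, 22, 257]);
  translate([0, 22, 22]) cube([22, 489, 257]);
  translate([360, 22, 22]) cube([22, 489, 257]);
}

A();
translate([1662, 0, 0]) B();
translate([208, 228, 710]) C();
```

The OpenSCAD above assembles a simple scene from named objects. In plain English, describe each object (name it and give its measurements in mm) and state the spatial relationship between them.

A is a rectangular dining table. The top is 1272×982×30 mm with its upper surface at z = 710 mm. It stands on four round legs of 84 mm diameter, each leg's bounding box inset 14 mm from the nearest pair of top edges, running from the floor to the underside of the top.

B is a straight staircase of 5 solid steps. Each step is 1119 mm wide (x), 314 mm deep (y, the going) and 188 mm tall (the rise). The first step rests on the floor; each subsequent step sits one going further in +y and one rise higher in +z, directly behind and above the previous step with no overlap.

C is an open-topped rectangular box: outside dimensions 382×533×279 mm, with a uniform wall and base thickness of 22 mm. The base is a full 382×533 slab on the floor; four walls sit on top of the base. The front and back walls (the −y and +y sides) span the full width; the two side walls fit between them.

The staircase is on the floor beside the table on its +x side. The open box is on top of the table.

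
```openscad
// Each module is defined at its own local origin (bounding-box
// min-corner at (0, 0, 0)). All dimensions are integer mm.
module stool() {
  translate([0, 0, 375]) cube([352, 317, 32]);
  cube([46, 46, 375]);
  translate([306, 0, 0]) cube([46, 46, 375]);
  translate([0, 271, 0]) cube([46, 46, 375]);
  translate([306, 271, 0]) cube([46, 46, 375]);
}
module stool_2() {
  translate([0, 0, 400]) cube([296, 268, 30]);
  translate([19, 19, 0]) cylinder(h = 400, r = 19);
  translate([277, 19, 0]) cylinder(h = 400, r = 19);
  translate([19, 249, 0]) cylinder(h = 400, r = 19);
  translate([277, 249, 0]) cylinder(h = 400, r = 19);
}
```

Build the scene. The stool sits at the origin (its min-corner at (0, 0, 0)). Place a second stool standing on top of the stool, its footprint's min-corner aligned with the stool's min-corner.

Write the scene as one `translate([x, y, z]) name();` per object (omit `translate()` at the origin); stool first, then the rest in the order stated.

stool();
translate([0, 0, 407]) stool_2();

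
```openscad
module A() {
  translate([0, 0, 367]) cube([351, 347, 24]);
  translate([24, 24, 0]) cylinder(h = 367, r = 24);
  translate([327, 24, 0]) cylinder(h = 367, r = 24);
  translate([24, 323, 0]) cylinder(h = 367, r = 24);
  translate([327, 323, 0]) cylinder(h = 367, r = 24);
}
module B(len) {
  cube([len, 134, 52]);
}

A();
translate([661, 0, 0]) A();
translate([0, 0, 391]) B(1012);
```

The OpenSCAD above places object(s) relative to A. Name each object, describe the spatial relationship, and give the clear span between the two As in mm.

Second stool starts at x = 661; first ends at x = 351; clear span = 661 − 351 = 310 mm.

A is a stool. B is a beam. A beam spans the tops of two stools. The clear span between the two stools is 310 mm.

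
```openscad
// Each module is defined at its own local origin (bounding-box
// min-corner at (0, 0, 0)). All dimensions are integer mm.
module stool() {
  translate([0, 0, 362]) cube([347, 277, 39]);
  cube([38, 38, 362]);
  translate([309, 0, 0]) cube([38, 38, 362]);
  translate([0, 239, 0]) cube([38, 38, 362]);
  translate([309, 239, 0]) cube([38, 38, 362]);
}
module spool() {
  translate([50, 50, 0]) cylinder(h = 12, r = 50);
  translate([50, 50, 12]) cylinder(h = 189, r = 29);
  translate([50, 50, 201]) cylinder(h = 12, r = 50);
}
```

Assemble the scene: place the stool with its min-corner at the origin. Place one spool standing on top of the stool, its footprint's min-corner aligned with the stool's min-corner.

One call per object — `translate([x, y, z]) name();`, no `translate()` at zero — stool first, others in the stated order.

stool();
translate([0, 0, 401]) spool();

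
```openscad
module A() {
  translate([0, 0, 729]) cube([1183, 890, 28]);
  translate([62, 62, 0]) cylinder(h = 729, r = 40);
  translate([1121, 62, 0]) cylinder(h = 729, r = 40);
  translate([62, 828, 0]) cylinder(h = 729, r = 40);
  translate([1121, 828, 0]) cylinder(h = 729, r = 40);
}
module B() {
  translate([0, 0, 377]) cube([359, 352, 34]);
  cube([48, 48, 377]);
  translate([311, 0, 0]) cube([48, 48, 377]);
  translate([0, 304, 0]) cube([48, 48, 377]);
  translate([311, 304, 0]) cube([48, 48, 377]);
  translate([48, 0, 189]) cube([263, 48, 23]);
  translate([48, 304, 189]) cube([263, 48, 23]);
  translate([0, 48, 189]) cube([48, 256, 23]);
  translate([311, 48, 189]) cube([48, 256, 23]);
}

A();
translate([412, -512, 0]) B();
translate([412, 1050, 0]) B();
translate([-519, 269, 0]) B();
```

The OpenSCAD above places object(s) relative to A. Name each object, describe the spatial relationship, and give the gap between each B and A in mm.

Each stool's nearest face is 160 mm from the table's bounding box.

A is a table. B is a stool. Three stools sit around the table at the −y, +y, −x sides. The gap between each stool and the table is 160 mm.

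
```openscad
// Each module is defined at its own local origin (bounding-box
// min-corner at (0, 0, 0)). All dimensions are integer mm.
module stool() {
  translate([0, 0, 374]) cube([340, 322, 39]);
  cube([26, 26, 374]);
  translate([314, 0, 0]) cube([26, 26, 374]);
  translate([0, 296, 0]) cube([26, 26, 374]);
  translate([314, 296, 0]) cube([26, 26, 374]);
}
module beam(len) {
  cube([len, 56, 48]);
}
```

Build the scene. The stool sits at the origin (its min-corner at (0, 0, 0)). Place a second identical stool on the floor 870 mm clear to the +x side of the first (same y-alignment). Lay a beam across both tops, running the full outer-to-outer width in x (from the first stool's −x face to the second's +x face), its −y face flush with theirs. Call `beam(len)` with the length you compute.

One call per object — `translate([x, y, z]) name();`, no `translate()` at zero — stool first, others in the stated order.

stool();
translate([1210, 0, 0]) stool();
translate([0, 0, 413]) beam(1550);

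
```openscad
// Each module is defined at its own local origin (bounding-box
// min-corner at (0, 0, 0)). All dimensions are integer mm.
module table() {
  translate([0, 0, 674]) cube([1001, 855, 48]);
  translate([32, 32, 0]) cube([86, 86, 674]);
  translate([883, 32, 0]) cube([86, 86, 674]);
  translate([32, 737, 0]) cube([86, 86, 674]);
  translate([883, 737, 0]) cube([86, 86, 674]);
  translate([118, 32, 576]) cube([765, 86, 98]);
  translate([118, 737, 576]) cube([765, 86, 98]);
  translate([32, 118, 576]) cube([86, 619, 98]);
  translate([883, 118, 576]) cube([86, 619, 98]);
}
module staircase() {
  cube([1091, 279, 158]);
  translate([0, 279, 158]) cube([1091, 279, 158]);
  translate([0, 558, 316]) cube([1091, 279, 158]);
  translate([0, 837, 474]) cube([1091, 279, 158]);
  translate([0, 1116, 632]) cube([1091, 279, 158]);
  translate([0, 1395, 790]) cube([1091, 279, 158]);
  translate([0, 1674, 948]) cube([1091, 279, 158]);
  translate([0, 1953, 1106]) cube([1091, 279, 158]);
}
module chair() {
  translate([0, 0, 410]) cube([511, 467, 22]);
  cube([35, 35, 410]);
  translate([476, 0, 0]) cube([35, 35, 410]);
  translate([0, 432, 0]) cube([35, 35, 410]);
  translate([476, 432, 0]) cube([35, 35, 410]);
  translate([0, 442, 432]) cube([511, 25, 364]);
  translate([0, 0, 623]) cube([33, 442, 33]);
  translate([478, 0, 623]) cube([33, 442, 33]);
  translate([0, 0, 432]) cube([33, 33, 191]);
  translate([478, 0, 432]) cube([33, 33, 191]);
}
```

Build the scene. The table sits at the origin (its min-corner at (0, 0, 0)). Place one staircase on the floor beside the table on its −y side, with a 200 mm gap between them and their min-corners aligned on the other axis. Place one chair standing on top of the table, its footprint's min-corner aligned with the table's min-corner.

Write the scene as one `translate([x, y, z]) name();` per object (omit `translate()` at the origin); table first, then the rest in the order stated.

table();
translate([0, -2432, 0]) staircase();
translate([0, 0, 722]) chair();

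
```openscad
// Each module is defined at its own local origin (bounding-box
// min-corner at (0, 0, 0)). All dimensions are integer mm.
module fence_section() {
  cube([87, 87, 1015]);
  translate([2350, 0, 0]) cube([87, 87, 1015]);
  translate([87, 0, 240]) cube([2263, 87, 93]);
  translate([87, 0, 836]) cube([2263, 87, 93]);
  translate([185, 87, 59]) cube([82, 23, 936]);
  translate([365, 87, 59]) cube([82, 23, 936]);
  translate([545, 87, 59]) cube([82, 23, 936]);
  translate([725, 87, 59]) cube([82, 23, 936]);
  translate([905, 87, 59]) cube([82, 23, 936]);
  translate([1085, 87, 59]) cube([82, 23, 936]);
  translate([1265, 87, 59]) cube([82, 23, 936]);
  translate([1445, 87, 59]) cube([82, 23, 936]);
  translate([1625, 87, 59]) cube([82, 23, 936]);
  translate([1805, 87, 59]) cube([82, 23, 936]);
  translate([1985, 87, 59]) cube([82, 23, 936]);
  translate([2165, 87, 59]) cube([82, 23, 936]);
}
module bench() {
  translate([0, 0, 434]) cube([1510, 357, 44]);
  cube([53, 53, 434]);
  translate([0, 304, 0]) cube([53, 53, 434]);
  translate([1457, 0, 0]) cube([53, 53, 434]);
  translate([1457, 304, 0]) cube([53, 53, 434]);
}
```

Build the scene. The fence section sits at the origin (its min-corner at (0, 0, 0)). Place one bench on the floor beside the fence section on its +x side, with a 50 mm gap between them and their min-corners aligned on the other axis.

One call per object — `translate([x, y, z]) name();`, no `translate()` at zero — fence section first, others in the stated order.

fence_section();
translate([2487, 0, 0]) bench();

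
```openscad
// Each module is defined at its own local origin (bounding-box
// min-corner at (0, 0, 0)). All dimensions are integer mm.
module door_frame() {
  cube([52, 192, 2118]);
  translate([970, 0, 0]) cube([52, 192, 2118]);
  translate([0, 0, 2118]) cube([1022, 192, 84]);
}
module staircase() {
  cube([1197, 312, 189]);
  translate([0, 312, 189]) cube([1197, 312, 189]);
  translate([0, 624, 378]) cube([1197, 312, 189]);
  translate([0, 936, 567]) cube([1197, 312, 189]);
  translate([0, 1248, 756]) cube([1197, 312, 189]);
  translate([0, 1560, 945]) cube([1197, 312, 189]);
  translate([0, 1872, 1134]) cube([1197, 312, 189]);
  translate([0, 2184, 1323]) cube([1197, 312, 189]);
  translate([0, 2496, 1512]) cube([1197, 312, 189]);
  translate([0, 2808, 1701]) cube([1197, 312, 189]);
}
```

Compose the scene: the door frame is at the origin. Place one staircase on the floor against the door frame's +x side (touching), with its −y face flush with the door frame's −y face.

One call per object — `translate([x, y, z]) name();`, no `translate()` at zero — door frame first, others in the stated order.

door_frame();
translate([1022, 0, 0]) staircase();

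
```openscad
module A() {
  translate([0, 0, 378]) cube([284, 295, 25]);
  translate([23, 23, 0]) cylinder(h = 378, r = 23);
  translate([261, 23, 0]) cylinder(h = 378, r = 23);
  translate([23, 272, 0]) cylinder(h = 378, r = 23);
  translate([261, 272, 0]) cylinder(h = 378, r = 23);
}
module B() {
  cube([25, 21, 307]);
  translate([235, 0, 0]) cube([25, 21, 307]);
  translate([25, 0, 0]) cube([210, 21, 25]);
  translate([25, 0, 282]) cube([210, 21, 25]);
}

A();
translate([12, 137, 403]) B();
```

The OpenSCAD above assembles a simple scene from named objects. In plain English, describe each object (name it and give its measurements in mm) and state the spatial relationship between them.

A is a four-legged stool. The seat is 284×295 mm, 25 mm thick, top at z = 403 mm. It stands on four round legs, each 46 mm in diameter, from z = 0 to the seat underside, each leg's axis is inset half a diameter from the nearest pair of seat edges (so the leg's bounding box is flush with the corner).

B is a picture frame with a 210×257 mm rectangular opening (x by z) and a uniform 25 mm border on every side. Frame depth is 21 mm along y. It is built from two vertical stiles running the full outside height and two horizontal rails spanning the gap between the stiles.

The picture frame is on top of the stool, centred.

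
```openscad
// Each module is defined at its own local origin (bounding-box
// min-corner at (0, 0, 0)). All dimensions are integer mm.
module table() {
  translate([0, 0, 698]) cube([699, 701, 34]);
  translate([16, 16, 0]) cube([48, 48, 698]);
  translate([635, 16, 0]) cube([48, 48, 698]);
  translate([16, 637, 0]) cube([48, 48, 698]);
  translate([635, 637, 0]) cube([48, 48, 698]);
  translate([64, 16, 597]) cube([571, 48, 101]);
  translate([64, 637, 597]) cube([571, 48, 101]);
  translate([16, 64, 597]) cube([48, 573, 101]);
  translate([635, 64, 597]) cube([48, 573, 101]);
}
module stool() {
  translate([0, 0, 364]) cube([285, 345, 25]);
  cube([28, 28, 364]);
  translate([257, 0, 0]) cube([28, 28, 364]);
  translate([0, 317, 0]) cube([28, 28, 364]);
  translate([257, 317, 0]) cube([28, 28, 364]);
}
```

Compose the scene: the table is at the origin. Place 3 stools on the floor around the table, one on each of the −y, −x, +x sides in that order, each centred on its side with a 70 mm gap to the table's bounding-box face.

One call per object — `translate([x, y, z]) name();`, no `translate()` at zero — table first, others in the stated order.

table();
translate([207, -415, 0]) stool();
translate([-355, 178, 0]) stool();
translate([769, 178, 0]) stool();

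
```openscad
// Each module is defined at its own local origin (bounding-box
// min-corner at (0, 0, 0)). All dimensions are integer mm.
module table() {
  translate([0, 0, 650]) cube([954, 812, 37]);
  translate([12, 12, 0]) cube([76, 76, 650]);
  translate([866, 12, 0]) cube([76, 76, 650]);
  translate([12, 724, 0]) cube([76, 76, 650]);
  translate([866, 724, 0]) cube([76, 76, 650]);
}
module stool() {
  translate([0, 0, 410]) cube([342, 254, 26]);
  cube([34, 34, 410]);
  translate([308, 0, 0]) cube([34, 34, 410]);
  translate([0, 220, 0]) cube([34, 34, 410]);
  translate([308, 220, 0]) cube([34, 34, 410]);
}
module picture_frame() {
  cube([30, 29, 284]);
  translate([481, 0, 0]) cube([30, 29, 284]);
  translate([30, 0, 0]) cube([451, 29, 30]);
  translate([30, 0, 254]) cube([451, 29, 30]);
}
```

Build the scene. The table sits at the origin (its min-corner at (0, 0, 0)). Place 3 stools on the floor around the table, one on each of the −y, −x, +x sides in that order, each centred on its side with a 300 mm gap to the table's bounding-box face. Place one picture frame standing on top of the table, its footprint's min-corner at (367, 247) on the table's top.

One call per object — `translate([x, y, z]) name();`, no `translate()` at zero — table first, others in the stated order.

table();
translate([306, -554, 0]) stool();
translate([-642, 279, 0]) stool();
translate([1254, 279, 0]) stool();
translate([367, 247, 687]) picture_frame();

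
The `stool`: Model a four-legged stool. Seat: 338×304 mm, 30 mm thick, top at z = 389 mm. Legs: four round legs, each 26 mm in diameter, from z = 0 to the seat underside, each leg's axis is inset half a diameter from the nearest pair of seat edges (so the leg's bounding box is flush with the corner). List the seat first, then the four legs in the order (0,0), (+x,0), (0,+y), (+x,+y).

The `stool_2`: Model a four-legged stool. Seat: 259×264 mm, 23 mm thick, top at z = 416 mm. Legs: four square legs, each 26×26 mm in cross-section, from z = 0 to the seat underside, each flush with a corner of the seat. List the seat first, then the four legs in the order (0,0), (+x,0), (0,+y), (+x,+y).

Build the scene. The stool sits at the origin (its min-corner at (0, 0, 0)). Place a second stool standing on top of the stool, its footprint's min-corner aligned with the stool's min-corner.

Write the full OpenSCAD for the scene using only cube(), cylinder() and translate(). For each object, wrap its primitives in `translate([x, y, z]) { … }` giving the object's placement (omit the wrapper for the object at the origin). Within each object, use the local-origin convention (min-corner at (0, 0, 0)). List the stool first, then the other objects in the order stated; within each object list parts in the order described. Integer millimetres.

translate([0, 0, 359]) cube([338, 304, 30]);
translate([13, 13, 0]) cylinder(h = 359, r = 13);
translate([325, 13, 0]) cylinder(h = 359, r = 13);
translate([13, 291, 0]) cylinder(h = 359, r = 13);
translate([325, 291, 0]) cylinder(h = 359, r = 13);
translate([0, 0, 389]) {
  translate([0, 0, 393]) cube([259, 264, 23]);
  cube([26, 26, 393]);
  translate([233, 0, 0]) cube([26, 26, 393]);
  translate([0, 238, 0]) cube([26, 26, 393]);
  translate([233, 238, 0]) cube([26, 26, 393]);
}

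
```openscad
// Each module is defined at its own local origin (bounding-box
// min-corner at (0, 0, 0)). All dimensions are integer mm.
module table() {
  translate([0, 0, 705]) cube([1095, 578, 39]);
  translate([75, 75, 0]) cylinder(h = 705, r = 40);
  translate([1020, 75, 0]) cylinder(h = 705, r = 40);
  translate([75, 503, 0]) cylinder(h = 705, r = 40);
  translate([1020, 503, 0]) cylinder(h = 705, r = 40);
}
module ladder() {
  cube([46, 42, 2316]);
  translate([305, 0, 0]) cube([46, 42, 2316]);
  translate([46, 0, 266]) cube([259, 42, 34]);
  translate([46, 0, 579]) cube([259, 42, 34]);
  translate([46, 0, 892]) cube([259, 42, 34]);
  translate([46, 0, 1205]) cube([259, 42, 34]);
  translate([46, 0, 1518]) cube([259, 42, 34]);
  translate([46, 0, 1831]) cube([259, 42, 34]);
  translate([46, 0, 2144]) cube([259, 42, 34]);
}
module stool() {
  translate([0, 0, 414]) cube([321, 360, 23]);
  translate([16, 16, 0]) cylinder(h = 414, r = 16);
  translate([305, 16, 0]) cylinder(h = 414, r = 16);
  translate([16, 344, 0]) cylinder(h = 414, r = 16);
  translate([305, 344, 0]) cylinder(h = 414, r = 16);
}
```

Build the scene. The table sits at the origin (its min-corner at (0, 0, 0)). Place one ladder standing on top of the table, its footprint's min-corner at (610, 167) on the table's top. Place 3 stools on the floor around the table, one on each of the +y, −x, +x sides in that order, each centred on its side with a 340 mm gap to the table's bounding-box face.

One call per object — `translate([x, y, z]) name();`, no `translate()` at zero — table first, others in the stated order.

table();
translate([610, 167, 744]) ladder();
translate([387, 918, 0]) stool();
translate([-661, 109, 0]) stool();
translate([1435, 109, 0]) stool();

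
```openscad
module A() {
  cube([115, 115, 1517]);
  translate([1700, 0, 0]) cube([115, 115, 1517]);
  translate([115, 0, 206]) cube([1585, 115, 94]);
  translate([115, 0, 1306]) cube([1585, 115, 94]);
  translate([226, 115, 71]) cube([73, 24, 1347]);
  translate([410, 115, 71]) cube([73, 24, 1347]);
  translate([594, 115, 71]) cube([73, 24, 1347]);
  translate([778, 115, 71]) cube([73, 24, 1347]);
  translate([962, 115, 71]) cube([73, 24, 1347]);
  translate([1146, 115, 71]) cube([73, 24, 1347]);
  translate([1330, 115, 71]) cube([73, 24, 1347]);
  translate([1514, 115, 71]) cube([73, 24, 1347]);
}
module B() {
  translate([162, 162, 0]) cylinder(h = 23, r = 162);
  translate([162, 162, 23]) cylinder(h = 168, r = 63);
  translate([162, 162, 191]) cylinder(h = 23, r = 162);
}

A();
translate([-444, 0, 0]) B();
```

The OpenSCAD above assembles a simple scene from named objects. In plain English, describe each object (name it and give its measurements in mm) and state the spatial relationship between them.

A is a fence section. Two 115×115 mm posts, 1517 mm tall, stand on the floor with a clear span of 1585 mm between their inner faces. Two horizontal rails of 115×94 mm section span the gap between the posts with their undersides at z = 206 mm and z = 1306 mm, flush with the posts' −y face. 8 pickets, each 73 mm wide, 24 mm thick and 1347 mm tall, are fixed to the +y face of the rails with their bottoms at z = 71 mm, evenly spaced across the span with equal gaps (rounded down to the nearest mm) at the −x end and between each pair — any rounding remainder accumulates at the +x end.

B is a spool: two coaxial disc flanges of radius 162 mm and thickness 23 mm, joined by a core cylinder of radius 63 mm and height 168 mm. The lower flange rests on z = 0 and the three cylinders share a vertical axis.

The spool is on the floor beside the fence section on its −x side.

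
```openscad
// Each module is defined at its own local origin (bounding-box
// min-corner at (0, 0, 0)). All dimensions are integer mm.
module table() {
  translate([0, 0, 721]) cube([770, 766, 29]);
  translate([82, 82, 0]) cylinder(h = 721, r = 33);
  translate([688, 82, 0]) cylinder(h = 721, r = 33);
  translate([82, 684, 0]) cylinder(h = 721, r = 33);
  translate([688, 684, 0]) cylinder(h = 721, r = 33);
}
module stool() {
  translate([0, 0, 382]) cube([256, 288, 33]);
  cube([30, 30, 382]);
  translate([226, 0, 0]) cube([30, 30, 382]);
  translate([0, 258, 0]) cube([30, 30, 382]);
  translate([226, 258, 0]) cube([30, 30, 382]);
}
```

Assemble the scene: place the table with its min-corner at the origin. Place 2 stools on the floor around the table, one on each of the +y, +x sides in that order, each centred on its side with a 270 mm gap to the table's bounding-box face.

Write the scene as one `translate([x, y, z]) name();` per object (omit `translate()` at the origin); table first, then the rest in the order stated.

table();
translate([257, 1036, 0]) stool();
translate([1040, 239, 0]) stool();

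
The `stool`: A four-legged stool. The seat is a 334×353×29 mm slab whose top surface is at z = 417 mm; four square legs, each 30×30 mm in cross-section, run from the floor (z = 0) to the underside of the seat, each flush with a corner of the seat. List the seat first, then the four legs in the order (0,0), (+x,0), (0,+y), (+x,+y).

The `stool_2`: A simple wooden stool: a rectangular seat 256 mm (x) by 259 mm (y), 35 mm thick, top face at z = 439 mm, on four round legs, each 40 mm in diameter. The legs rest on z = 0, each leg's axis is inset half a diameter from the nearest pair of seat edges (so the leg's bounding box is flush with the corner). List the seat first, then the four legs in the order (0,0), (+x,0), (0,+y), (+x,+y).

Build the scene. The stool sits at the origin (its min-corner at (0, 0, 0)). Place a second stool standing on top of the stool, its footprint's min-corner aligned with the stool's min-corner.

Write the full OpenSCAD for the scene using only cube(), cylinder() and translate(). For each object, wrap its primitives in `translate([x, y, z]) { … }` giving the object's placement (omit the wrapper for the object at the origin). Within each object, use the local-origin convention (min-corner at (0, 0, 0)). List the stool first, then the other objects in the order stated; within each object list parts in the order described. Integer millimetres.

translate([0, 0, 388]) cube([334, 353, 29]);
cube([30, 30, 388]);
translate([304, 0, 0]) cube([30, 30, 388]);
translate([0, 323, 0]) cube([30, 30, 388]);
translate([304, 323, 0]) cube([30, 30, 388]);
translate([0, 0, 417]) {
  translate([0, 0, 404]) cube([256, 259, 35]);
  translate([20, 20, 0]) cylinder(h = 404, r = 20);
  translate([236, 20, 0]) cylinder(h = 404, r = 20);
  translate([20, 239, 0]) cylinder(h = 404, r = 20);
  translate([236, 239, 0]) cylinder(h = 404, r = 20);
}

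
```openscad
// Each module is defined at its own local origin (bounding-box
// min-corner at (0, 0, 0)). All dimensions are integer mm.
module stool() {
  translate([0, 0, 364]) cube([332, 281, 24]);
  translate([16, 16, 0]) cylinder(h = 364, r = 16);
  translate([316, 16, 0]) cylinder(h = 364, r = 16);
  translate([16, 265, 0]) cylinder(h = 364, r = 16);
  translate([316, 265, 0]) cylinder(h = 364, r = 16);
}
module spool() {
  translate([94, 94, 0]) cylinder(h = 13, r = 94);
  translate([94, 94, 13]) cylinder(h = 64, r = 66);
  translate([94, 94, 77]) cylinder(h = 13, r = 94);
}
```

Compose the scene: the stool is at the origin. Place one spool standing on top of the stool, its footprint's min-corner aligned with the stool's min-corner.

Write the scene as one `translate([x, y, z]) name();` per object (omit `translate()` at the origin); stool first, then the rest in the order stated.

stool();
translate([0, 0, 388]) spool();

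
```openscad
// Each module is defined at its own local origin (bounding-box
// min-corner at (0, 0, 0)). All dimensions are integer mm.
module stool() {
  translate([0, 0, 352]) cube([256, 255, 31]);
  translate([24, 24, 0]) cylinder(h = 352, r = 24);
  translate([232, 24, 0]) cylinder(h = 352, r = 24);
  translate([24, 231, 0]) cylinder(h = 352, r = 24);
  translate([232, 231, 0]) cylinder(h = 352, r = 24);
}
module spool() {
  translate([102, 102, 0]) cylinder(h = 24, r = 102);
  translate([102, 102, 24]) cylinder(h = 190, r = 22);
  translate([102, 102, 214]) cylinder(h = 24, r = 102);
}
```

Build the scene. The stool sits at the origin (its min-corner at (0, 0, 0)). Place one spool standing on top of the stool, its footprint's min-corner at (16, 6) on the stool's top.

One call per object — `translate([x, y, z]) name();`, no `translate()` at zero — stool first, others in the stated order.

stool();
translate([16, 6, 383]) spool();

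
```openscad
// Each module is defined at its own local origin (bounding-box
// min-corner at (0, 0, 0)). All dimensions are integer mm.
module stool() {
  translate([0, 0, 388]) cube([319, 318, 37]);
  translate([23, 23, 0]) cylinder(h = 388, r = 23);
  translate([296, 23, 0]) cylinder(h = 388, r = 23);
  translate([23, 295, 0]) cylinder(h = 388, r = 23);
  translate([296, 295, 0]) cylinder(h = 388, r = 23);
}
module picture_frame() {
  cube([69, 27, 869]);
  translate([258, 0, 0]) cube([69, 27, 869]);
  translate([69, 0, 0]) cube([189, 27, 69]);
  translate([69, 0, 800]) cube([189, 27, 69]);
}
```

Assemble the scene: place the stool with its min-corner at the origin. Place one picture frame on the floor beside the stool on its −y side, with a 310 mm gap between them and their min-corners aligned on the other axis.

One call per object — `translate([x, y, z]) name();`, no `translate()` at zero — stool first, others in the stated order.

stool();
translate([0, -337, 0]) picture_frame();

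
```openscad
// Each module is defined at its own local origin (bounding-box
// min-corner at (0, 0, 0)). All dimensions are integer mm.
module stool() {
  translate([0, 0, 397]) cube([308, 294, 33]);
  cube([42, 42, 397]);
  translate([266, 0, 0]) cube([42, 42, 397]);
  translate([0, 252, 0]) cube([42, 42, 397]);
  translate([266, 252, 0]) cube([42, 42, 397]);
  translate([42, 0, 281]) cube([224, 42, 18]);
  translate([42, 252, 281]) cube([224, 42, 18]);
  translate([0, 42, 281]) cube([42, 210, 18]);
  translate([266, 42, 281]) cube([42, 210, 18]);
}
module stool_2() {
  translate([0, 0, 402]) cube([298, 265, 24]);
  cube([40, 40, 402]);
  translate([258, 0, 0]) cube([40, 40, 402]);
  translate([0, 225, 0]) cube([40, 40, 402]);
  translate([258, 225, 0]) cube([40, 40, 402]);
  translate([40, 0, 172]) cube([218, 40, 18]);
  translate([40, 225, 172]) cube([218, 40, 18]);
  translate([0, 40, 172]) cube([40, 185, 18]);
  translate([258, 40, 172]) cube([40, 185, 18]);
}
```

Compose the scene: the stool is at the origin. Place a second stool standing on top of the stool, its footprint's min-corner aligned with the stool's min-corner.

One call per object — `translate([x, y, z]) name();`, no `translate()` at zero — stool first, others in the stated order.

stool();
translate([0, 0, 430]) stool_2();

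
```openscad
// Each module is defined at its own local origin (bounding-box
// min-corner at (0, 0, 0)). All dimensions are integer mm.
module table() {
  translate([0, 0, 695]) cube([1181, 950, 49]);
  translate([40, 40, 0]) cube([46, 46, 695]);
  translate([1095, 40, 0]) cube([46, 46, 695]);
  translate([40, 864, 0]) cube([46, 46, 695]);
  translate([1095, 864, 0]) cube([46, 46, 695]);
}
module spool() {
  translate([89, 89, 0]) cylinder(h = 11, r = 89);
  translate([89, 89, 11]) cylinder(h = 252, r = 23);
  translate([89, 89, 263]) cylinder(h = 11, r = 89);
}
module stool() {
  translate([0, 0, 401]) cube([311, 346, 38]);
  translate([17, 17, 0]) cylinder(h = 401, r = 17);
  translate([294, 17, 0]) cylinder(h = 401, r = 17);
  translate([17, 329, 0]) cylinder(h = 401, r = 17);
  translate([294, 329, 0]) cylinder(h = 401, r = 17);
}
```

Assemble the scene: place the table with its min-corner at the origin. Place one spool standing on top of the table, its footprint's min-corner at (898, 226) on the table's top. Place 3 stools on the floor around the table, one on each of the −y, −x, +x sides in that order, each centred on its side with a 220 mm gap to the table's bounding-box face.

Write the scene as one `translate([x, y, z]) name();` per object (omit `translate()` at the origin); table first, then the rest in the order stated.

table();
translate([898, 226, 744]) spool();
translate([435, -566, 0]) stool();
translate([-531, 302, 0]) stool();
translate([1401, 302, 0]) stool();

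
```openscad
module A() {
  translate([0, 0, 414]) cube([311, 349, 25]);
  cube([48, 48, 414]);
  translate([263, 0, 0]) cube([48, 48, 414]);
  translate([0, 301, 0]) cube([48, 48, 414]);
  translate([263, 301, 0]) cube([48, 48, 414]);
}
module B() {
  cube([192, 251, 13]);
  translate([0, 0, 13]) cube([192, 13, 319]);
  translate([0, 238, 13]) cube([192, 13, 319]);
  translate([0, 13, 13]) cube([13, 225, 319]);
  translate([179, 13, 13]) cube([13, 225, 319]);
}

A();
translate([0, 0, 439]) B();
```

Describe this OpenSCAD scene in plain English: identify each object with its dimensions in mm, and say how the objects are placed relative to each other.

A is a four-legged stool. The seat is 311×349 mm, 25 mm thick, top at z = 439 mm. It stands on four square legs, each 48×48 mm in cross-section, from z = 0 to the seat underside, each flush with a corner of the seat.

B is an open-topped rectangular box: outside dimensions 192×251×332 mm, with a uniform wall and base thickness of 13 mm. The base is a full 192×251 slab on the floor; four walls sit on top of the base. The front and back walls (the −y and +y sides) span the full width; the two side walls fit between them.

The open box is on top of the stool.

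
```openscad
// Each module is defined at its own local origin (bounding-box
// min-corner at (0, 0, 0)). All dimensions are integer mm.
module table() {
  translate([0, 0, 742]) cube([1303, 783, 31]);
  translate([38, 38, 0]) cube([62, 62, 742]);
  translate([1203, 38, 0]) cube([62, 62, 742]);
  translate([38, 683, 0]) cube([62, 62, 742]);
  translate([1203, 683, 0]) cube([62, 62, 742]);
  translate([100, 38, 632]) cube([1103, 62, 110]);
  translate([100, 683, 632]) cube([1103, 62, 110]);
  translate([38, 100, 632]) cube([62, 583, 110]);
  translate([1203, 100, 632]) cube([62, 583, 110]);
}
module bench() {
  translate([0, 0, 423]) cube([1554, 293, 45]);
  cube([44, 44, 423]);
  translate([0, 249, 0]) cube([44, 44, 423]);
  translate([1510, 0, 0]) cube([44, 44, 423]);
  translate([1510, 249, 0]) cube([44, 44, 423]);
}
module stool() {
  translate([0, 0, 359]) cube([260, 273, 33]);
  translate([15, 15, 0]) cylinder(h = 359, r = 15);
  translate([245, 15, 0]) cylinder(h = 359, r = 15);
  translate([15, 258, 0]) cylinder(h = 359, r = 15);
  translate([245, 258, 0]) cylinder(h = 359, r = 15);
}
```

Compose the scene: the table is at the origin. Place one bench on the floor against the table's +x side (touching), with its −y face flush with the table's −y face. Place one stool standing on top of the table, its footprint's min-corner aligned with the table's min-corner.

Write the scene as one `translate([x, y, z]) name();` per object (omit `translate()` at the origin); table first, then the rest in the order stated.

table();
translate([1303, 0, 0]) bench();
translate([0, 0, 773]) stool();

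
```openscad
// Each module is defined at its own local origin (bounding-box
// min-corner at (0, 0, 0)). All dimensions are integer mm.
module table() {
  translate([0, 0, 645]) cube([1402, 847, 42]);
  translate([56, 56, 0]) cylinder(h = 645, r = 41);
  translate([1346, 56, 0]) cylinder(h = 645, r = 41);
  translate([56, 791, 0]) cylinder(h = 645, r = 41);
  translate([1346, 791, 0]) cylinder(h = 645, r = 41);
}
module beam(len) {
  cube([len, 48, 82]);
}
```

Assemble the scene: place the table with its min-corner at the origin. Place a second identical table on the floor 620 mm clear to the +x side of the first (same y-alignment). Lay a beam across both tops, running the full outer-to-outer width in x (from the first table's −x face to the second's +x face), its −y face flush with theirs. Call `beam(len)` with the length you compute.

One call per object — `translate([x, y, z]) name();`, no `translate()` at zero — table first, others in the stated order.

table();
translate([2022, 0, 0]) table();
translate([0, 0, 687]) beam(3424);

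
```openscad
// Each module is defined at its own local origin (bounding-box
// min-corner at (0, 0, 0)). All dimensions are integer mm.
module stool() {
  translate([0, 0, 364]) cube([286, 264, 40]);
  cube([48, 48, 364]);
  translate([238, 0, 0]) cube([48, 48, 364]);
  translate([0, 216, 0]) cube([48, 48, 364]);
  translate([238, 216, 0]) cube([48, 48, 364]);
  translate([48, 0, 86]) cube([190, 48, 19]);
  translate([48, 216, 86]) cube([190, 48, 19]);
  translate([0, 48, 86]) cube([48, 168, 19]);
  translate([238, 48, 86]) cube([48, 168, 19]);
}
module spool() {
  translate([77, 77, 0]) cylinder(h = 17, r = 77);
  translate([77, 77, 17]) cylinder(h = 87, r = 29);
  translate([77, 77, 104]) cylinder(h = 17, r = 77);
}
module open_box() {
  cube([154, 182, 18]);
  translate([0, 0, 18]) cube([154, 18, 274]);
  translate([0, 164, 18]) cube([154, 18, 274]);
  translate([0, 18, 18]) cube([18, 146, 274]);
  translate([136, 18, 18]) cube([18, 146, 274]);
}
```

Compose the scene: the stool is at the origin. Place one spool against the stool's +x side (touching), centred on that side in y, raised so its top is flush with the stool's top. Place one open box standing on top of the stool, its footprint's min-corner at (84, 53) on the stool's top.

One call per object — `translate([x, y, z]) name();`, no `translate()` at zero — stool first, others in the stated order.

stool();
translate([286, 55, 283]) spool();
translate([84, 53, 404]) open_box();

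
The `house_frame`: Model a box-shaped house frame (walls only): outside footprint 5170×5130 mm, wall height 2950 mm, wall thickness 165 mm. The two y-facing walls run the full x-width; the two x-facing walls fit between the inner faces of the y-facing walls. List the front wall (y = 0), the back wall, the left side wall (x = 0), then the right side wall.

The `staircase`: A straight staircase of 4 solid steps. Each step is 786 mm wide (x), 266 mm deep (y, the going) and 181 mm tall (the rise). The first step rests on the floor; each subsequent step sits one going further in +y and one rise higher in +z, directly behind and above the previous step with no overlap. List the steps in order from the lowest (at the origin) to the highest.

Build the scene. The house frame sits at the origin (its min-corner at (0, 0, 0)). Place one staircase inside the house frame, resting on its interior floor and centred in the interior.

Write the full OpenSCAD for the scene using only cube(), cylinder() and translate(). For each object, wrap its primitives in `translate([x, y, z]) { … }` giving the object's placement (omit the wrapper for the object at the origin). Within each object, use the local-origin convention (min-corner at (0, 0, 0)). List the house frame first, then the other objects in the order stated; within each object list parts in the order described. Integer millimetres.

cube([5170, 165, 2950]);
translate([0, 4965, 0]) cube([5170, 165, 2950]);
translate([0, 165, 0]) cube([165, 4800, 2950]);
translate([5005, 165, 0]) cube([165, 4800, 2950]);
translate([2192, 2033, 0]) {
  cube([786, 266, 181]);
  translate([0, 266, 181]) cube([786, 266, 181]);
  translate([0, 532, 362]) cube([786, 266, 181]);
  translate([0, 798, 543]) cube([786, 266, 181]);
}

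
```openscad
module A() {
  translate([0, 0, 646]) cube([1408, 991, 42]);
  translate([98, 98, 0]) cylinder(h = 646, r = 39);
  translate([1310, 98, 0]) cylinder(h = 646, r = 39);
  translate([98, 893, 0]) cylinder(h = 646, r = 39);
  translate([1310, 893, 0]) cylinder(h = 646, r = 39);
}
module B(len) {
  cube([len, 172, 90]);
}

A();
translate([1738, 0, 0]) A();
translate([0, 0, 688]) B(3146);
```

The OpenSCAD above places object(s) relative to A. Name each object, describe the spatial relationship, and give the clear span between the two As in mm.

Second table starts at x = 1738; first ends at x = 1408; clear span = 1738 − 1408 = 330 mm.

A is a table. B is a beam. A beam spans the tops of two tables. The clear span between the two tables is 330 mm.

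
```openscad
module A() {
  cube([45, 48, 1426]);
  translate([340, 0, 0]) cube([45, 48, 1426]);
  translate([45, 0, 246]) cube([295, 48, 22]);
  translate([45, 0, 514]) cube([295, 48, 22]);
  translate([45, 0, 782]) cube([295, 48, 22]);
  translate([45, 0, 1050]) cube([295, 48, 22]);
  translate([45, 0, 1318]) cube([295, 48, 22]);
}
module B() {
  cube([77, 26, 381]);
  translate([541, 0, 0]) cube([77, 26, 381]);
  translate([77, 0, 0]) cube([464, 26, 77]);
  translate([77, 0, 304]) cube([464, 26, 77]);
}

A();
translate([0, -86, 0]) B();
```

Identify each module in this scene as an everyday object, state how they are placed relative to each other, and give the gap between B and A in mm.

The picture frame's nearest face is 60 mm from the ladder's −y face.

A is a ladder. B is a picture frame. The picture frame is on the floor beside the ladder on its −y side. The gap between the picture frame and the ladder is 60 mm.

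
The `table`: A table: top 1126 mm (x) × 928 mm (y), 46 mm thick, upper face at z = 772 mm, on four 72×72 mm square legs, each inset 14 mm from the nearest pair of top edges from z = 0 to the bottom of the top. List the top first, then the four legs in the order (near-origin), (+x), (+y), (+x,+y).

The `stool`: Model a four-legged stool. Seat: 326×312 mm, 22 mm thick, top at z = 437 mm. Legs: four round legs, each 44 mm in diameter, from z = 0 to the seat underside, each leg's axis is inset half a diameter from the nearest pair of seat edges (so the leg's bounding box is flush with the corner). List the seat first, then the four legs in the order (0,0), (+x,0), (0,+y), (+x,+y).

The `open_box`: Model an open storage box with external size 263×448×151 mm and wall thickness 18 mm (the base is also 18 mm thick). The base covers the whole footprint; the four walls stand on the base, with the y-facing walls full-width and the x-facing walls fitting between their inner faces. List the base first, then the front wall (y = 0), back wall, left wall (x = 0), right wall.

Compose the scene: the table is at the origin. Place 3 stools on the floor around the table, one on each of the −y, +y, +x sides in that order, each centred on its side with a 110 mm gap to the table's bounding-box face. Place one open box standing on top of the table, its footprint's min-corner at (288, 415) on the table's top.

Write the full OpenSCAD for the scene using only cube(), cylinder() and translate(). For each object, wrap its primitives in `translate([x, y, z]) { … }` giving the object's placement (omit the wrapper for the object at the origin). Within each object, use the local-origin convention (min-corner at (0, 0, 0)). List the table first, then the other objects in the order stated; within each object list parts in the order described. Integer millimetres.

translate([0, 0, 726]) cube([1126, 928, 46]);
translate([14, 14, 0]) cube([72, 72, 726]);
translate([1040, 14, 0]) cube([72, 72, 726]);
translate([14, 842, 0]) cube([72, 72, 726]);
translate([1040, 842, 0]) cube([72, 72, 726]);
translate([400, -422, 0]) {
  translate([0, 0, 415]) cube([326, 312, 22]);
  translate([22, 22, 0]) cylinder(h = 415, r = 22);
  translate([304, 22, 0]) cylinder(h = 415, r = 22);
  translate([22, 290, 0]) cylinder(h = 415, r = 22);
  translate([304, 290, 0]) cylinder(h = 415, r = 22);
}
translate([400, 1038, 0]) {
  translate([0, 0, 415]) cube([326, 312, 22]);
  translate([22, 22, 0]) cylinder(h = 415, r = 22);
  translate([304, 22, 0]) cylinder(h = 415, r = 22);
  translate([22, 290, 0]) cylinder(h = 415, r = 22);
  translate([304, 290, 0]) cylinder(h = 415, r = 22);
}
translate([1236, 308, 0]) {
  translate([0, 0, 415]) cube([326, 312, 22]);
  translate([22, 22, 0]) cylinder(h = 415, r = 22);
  translate([304, 22, 0]) cylinder(h = 415, r = 22);
  translate([22, 290, 0]) cylinder(h = 415, r = 22);
  translate([304, 290, 0]) cylinder(h = 415, r = 22);
}
translate([288, 415, 772]) {
  cube([263, 448, 18]);
  translate([0, 0, 18]) cube([263, 18, 133]);
  translate([0, 430, 18]) cube([263, 18, 133]);
  translate([0, 18, 18]) cube([18, 412, 133]);
  translate([245, 18, 18]) cube([18, 412, 133]);
}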